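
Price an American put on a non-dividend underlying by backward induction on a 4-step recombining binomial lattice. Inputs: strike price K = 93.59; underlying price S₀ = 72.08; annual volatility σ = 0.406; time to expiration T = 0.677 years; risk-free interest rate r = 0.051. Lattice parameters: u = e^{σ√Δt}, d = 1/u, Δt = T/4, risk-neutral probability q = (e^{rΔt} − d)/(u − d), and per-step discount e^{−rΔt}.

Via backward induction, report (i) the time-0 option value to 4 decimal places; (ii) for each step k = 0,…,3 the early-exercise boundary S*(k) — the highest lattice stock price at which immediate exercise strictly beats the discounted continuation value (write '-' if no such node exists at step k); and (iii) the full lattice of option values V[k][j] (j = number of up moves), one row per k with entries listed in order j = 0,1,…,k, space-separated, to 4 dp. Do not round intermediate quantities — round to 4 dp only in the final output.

price = 23.3548
boundary = - 60.9923 51.6102 60.9923
tree:
23.3548
32.5977 13.9257
41.9798 21.9505 5.6254
49.9187 32.5977 11.0001 0.0000
56.6364 41.9798 21.5100 0.0000 0.0000

params: Δt=0.16925 u=1.18179 d=0.84618 q=0.48417 e^(-rΔt)=0.99141
t_4 payoffs: 56.6364 41.9798 21.5100 0.0000 0.0000
t_3: node(3,0) S=43.6713 payoff=49.9187 vs cont=49.1143 → 49.9187 [stop]  node(3,1) S=60.9923 payoff=32.5977 vs cont=31.7933 → 32.5977 [stop]  node(3,2) S=85.1833 payoff=8.4067 vs cont=11.0001 → 11.0001 [wait]  node(3,3) S=118.9689 payoff=0.0000 vs cont=0.0000 → 0.0000 [wait]  ⇒ S*(3)=60.9923
t_2: node(2,0) S=51.6102 payoff=41.9798 vs cont=41.1754 → 41.9798 [stop]  node(2,1) S=72.0800 payoff=21.5100 vs cont=21.9505 → 21.9505 [wait]  node(2,2) S=100.6686 payoff=0.0000 vs cont=5.6254 → 5.6254 [wait]  ⇒ S*(2)=51.6102
t_1: node(1,0) S=60.9923 payoff=32.5977 vs cont=32.0047 → 32.5977 [stop]  node(1,1) S=85.1833 payoff=8.4067 vs cont=13.9257 → 13.9257 [wait]  ⇒ S*(1)=60.9923
t_0: node(0,0) S=72.0800 payoff=21.5100 vs cont=23.3548 → 23.3548 [wait]  ⇒ S*(0)=-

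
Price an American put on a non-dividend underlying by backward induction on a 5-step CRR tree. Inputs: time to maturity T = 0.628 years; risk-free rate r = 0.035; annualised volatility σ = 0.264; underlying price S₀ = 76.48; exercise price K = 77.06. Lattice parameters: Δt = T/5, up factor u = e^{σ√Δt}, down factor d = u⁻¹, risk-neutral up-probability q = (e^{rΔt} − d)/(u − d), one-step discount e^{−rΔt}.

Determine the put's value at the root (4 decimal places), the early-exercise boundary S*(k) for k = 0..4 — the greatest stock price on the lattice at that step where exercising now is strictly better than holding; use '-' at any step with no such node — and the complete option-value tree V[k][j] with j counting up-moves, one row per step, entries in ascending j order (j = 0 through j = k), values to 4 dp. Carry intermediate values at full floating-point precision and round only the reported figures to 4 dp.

params: Δt=0.12560 u=1.09808 d=0.91068 q=0.50014 e^(-rΔt)=0.99561
t_5 payoffs: 29.1550 19.2973 7.4111 0.0000 0.0000 0.0000
t_4: node(4,0) S=52.6035 payoff=24.4565 vs cont=24.1185 → 24.4565 [stop]  node(4,1) S=63.4280 payoff=13.6320 vs cont=13.2940 → 13.6320 [stop]  node(4,2) S=76.4800 payoff=0.5800 vs cont=3.6883 → 3.6883 [wait]  node(4,3) S=92.2178 payoff=0.0000 vs cont=0.0000 → 0.0000 [wait]  node(4,4) S=111.1940 payoff=0.0000 vs cont=0.0000 → 0.0000 [wait]  ⇒ S*(4)=63.4280
t_3: node(3,0) S=57.7627 payoff=19.2973 vs cont=18.9593 → 19.2973 [stop]  node(3,1) S=69.6489 payoff=7.4111 vs cont=8.6208 → 8.6208 [wait]  node(3,2) S=83.9810 payoff=0.0000 vs cont=1.8355 → 1.8355 [wait]  node(3,3) S=101.2624 payoff=0.0000 vs cont=0.0000 → 0.0000 [wait]  ⇒ S*(3)=57.7627
t_2: node(2,0) S=63.4280 payoff=13.6320 vs cont=13.8964 → 13.8964 [wait]  node(2,1) S=76.4800 payoff=0.5800 vs cont=5.2043 → 5.2043 [wait]  node(2,2) S=92.2178 payoff=0.0000 vs cont=0.9135 → 0.9135 [wait]  ⇒ S*(2)=-
t_1: node(1,0) S=69.6489 payoff=7.4111 vs cont=9.5073 → 9.5073 [wait]  node(1,1) S=83.9810 payoff=0.0000 vs cont=3.0449 → 3.0449 [wait]  ⇒ S*(1)=-
t_0: node(0,0) S=76.4800 payoff=0.5800 vs cont=6.2477 → 6.2477 [wait]  ⇒ S*(0)=-

price = 6.2477
boundary = - - - 57.7627 63.4280
tree:
6.2477
9.5073 3.0449
13.8964 5.2043 0.9135
19.2973 8.6208 1.8355 0.0000
24.4565 13.6320 3.6883 0.0000 0.0000
29.1550 19.2973 7.4111 0.0000 0.0000 0.0000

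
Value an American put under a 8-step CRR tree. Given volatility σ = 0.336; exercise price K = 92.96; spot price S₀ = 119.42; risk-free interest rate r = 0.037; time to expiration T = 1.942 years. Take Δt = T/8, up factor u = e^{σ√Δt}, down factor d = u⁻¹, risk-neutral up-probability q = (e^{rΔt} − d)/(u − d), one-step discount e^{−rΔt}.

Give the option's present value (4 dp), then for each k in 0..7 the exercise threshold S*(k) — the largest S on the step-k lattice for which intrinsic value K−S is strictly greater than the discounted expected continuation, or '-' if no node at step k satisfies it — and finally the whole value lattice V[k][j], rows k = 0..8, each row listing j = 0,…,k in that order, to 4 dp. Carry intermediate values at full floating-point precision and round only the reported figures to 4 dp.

Δt=0.24275, u=1.18004, d=0.84743, q=0.48583, disc=e^(-rΔt)=0.99106
k=8 terminal: V=max(K-S,0) → 61.1978 48.7315 31.3723 7.1998 0.0000 0.0000 0.0000 0.0000 0.0000
k=7: j=0 S=37.4806 intr=55.4794 cont=54.6482 V=55.4794[EX]; j=1 S=52.1913 intr=40.7687 cont=39.9375 V=40.7687[EX]; j=2 S=72.6758 intr=20.2842 cont=19.4530 V=20.2842[EX]; j=3 S=101.2002 intr=0.0000 cont=3.6688 V=3.6688[hold]; j=4 S=140.9201 intr=0.0000 cont=0.0000 V=0.0000[hold]; j=5 S=196.2295 intr=0.0000 cont=0.0000 V=0.0000[hold]; j=6 S=273.2473 intr=0.0000 cont=0.0000 V=0.0000[hold]; j=7 S=380.4936 intr=0.0000 cont=0.0000 V=0.0000[hold]  S*(7)=72.6758
k=6: j=0 S=44.2285 intr=48.7315 cont=47.9003 V=48.7315[EX]; j=1 S=61.5877 intr=31.3723 cont=30.5411 V=31.3723[EX]; j=2 S=85.7602 intr=7.1998 cont=12.1027 V=12.1027[hold]; j=3 S=119.4200 intr=0.0000 cont=1.8695 V=1.8695[hold]; j=4 S=166.2909 intr=0.0000 cont=0.0000 V=0.0000[hold]; j=5 S=231.5581 intr=0.0000 cont=0.0000 V=0.0000[hold]; j=6 S=322.4420 intr=0.0000 cont=0.0000 V=0.0000[hold]  S*(6)=61.5877
k=5: j=0 S=52.1913 intr=40.7687 cont=39.9375 V=40.7687[EX]; j=1 S=72.6758 intr=20.2842 cont=21.8137 V=21.8137[hold]; j=2 S=101.2002 intr=0.0000 cont=7.0673 V=7.0673[hold]; j=3 S=140.9201 intr=0.0000 cont=0.9526 V=0.9526[hold]; j=4 S=196.2295 intr=0.0000 cont=0.0000 V=0.0000[hold]; j=5 S=273.2473 intr=0.0000 cont=0.0000 V=0.0000[hold]  S*(5)=52.1913
k=4: j=0 S=61.5877 intr=31.3723 cont=31.2775 V=31.3723[EX]; j=1 S=85.7602 intr=7.1998 cont=14.5184 V=14.5184[hold]; j=2 S=119.4200 intr=0.0000 cont=4.0600 V=4.0600[hold]; j=3 S=166.2909 intr=0.0000 cont=0.4854 V=0.4854[hold]; j=4 S=231.5581 intr=0.0000 cont=0.0000 V=0.0000[hold]  S*(4)=61.5877
k=3: j=0 S=72.6758 intr=20.2842 cont=22.9768 V=22.9768[hold]; j=1 S=101.2002 intr=0.0000 cont=9.3530 V=9.3530[hold]; j=2 S=140.9201 intr=0.0000 cont=2.3026 V=2.3026[hold]; j=3 S=196.2295 intr=0.0000 cont=0.2474 V=0.2474[hold]  S*(3)=-
k=2: j=0 S=85.7602 intr=7.1998 cont=16.2116 V=16.2116[hold]; j=1 S=119.4200 intr=0.0000 cont=5.8746 V=5.8746[hold]; j=2 S=166.2909 intr=0.0000 cont=1.2924 V=1.2924[hold]  S*(2)=-
k=1: j=0 S=101.2002 intr=0.0000 cont=11.0895 V=11.0895[hold]; j=1 S=140.9201 intr=0.0000 cont=3.6158 V=3.6158[hold]  S*(1)=-
k=0: j=0 S=119.4200 intr=0.0000 cont=7.3919 V=7.3919[hold]  S*(0)=-

price = 7.3919
boundary = - - - - 61.5877 52.1913 61.5877 72.6758
tree:
7.3919
11.0895 3.6158
16.2116 5.8746 1.2924
22.9768 9.3530 2.3026 0.2474
31.3723 14.5184 4.0600 0.4854 0.0000
40.7687 21.8137 7.0673 0.9526 0.0000 0.0000
48.7315 31.3723 12.1027 1.8695 0.0000 0.0000 0.0000
55.4794 40.7687 20.2842 3.6688 0.0000 0.0000 0.0000 0.0000
61.1978 48.7315 31.3723 7.1998 0.0000 0.0000 0.0000 0.0000 0.0000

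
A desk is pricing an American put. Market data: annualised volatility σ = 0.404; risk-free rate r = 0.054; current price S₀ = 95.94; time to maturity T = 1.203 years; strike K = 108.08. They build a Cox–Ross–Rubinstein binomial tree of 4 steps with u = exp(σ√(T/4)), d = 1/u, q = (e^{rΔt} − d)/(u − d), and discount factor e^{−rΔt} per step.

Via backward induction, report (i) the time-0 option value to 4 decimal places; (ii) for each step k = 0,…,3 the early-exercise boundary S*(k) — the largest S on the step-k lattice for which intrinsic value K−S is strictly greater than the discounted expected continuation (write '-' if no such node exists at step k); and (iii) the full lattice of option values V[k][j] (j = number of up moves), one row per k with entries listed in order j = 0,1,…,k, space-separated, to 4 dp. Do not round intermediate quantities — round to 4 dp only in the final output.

price = 21.9203
boundary = - - 61.5968 76.8739
tree:
21.9203
32.6457 11.1154
46.4832 18.8541 3.1596
58.7243 31.2061 6.1934 0.0000
68.5327 46.4832 12.1400 0.0000 0.0000

Δt=0.30075, u=1.24802, d=0.80127, q=0.48149, disc=e^(-rΔt)=0.98389
k=4 terminal: V=max(K-S,0) → 68.5327 46.4832 12.1400 0.0000 0.0000
k=3: j=0 S=49.3557 intr=58.7243 cont=56.9832 V=58.7243[EX]; j=1 S=76.8739 intr=31.2061 cont=29.4650 V=31.2061[EX]; j=2 S=119.7348 intr=0.0000 cont=6.1934 V=6.1934[hold]; j=3 S=186.4927 intr=0.0000 cont=0.0000 V=0.0000[hold]  S*(3)=76.8739
k=2: j=0 S=61.5968 intr=46.4832 cont=44.7421 V=46.4832[EX]; j=1 S=95.9400 intr=12.1400 cont=18.8541 V=18.8541[hold]; j=2 S=149.4311 intr=0.0000 cont=3.1596 V=3.1596[hold]  S*(2)=61.5968
k=1: j=0 S=76.8739 intr=31.2061 cont=32.6457 V=32.6457[hold]; j=1 S=119.7348 intr=0.0000 cont=11.1154 V=11.1154[hold]  S*(1)=-
k=0: j=0 S=95.9400 intr=12.1400 cont=21.9203 V=21.9203[hold]  S*(0)=-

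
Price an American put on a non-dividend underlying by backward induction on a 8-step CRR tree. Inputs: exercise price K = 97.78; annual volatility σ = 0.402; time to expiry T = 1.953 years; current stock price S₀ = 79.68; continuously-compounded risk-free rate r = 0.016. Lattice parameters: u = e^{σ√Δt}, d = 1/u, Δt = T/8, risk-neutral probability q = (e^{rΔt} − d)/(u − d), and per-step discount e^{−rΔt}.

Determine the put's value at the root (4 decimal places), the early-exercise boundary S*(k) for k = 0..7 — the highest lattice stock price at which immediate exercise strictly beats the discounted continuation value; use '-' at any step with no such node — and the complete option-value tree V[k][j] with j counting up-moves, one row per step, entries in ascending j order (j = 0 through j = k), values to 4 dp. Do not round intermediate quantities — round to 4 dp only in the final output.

price = 28.7845
boundary = - - - 43.9102 36.0001 43.9102 53.5583 65.3263
tree:
28.7845
36.5810 19.8876
45.1096 26.8920 11.8439
53.8698 35.2215 17.3542 5.4837
61.7799 44.4664 24.6810 8.9108 1.5119
68.2650 53.8698 33.8188 14.1766 2.8123 0.0000
73.5819 61.7799 44.2217 21.9087 5.2312 0.0000 0.0000
77.9410 68.2650 53.8698 32.4537 9.7306 0.0000 0.0000 0.0000
81.5148 73.5819 61.7799 44.2217 18.1000 0.0000 0.0000 0.0000 0.0000

Δt=0.24413  u=1.21972  d=0.81986  q=0.46029  discount=0.99610
step 8 (expiry): payoffs max(K−S,0) = 81.5148 73.5819 61.7799 44.2217 18.1000 0.0000 0.0000 0.0000 0.0000
step 7: (k=7,j=0): S=19.8390, (K−S)⁺=77.9410, hold=77.5598 ⇒ V=77.9410 exercise | (k=7,j=1): S=29.5150, (K−S)⁺=68.2650, hold=67.8838 ⇒ V=68.2650 exercise | (k=7,j=2): S=43.9102, (K−S)⁺=53.8698, hold=53.4886 ⇒ V=53.8698 exercise | (k=7,j=3): S=65.3263, (K−S)⁺=32.4537, hold=32.0725 ⇒ V=32.4537 exercise | (k=7,j=4): S=97.1876, (K−S)⁺=0.5924, hold=9.7306 ⇒ V=9.7306 continue | (k=7,j=5): S=144.5884, (K−S)⁺=0.0000, hold=0.0000 ⇒ V=0.0000 continue | (k=7,j=6): S=215.1079, (K−S)⁺=0.0000, hold=0.0000 ⇒ V=0.0000 continue | (k=7,j=7): S=320.0215, (K−S)⁺=0.0000, hold=0.0000 ⇒ V=0.0000 continue  boundary S*=65.3263
step 6: (k=6,j=0): S=24.1981, (K−S)⁺=73.5819, hold=73.2007 ⇒ V=73.5819 exercise | (k=6,j=1): S=36.0001, (K−S)⁺=61.7799, hold=61.3987 ⇒ V=61.7799 exercise | (k=6,j=2): S=53.5583, (K−S)⁺=44.2217, hold=43.8405 ⇒ V=44.2217 exercise | (k=6,j=3): S=79.6800, (K−S)⁺=18.1000, hold=21.9087 ⇒ V=21.9087 continue | (k=6,j=4): S=118.5420, (K−S)⁺=0.0000, hold=5.2312 ⇒ V=5.2312 continue | (k=6,j=5): S=176.3579, (K−S)⁺=0.0000, hold=0.0000 ⇒ V=0.0000 continue | (k=6,j=6): S=262.3721, (K−S)⁺=0.0000, hold=0.0000 ⇒ V=0.0000 continue  boundary S*=53.5583
step 5: (k=5,j=0): S=29.5150, (K−S)⁺=68.2650, hold=67.8838 ⇒ V=68.2650 exercise | (k=5,j=1): S=43.9102, (K−S)⁺=53.8698, hold=53.4886 ⇒ V=53.8698 exercise | (k=5,j=2): S=65.3263, (K−S)⁺=32.4537, hold=33.8188 ⇒ V=33.8188 continue | (k=5,j=3): S=97.1876, (K−S)⁺=0.5924, hold=14.1766 ⇒ V=14.1766 continue | (k=5,j=4): S=144.5884, (K−S)⁺=0.0000, hold=2.8123 ⇒ V=2.8123 continue | (k=5,j=5): S=215.1079, (K−S)⁺=0.0000, hold=0.0000 ⇒ V=0.0000 continue  boundary S*=43.9102
step 4: (k=4,j=0): S=36.0001, (K−S)⁺=61.7799, hold=61.3987 ⇒ V=61.7799 exercise | (k=4,j=1): S=53.5583, (K−S)⁺=44.2217, hold=44.4664 ⇒ V=44.4664 continue | (k=4,j=2): S=79.6800, (K−S)⁺=18.1000, hold=24.6810 ⇒ V=24.6810 continue | (k=4,j=3): S=118.5420, (K−S)⁺=0.0000, hold=8.9108 ⇒ V=8.9108 continue | (k=4,j=4): S=176.3579, (K−S)⁺=0.0000, hold=1.5119 ⇒ V=1.5119 continue  boundary S*=36.0001
step 3: (k=3,j=0): S=43.9102, (K−S)⁺=53.8698, hold=53.6008 ⇒ V=53.8698 exercise | (k=3,j=1): S=65.3263, (K−S)⁺=32.4537, hold=35.2215 ⇒ V=35.2215 continue | (k=3,j=2): S=97.1876, (K−S)⁺=0.5924, hold=17.3542 ⇒ V=17.3542 continue | (k=3,j=3): S=144.5884, (K−S)⁺=0.0000, hold=5.4837 ⇒ V=5.4837 continue  boundary S*=43.9102
step 2: (k=2,j=0): S=53.5583, (K−S)⁺=44.2217, hold=45.1096 ⇒ V=45.1096 continue | (k=2,j=1): S=79.6800, (K−S)⁺=18.1000, hold=26.8920 ⇒ V=26.8920 continue | (k=2,j=2): S=118.5420, (K−S)⁺=0.0000, hold=11.8439 ⇒ V=11.8439 continue  boundary S*=-
step 1: (k=1,j=0): S=65.3263, (K−S)⁺=32.4537, hold=36.5810 ⇒ V=36.5810 continue | (k=1,j=1): S=97.1876, (K−S)⁺=0.5924, hold=19.8876 ⇒ V=19.8876 continue  boundary S*=-
step 0: (k=0,j=0): S=79.6800, (K−S)⁺=18.1000, hold=28.7845 ⇒ V=28.7845 continue  boundary S*=-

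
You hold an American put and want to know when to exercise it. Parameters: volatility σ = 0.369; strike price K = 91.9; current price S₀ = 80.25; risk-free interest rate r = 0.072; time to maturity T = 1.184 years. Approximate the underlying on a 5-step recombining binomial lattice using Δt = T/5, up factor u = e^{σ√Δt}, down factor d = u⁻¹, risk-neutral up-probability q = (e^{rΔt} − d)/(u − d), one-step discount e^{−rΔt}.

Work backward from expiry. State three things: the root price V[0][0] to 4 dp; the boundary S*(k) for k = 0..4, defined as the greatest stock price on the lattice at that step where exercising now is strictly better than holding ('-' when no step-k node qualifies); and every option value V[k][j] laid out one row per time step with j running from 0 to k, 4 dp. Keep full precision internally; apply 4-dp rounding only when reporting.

price = 16.5590
boundary = - - 56.0375 67.0597 56.0375
tree:
16.5590
24.9792 8.8007
35.8625 15.0737 2.9000
45.0731 24.8403 5.9335 0.0000
52.7698 35.8625 12.1404 0.0000 0.0000
59.2014 45.0731 24.8403 0.0000 0.0000 0.0000

Δt=0.23680  u=1.19669  d=0.83564  q=0.50286  discount=0.98309
step 5 (expiry): payoffs max(K−S,0) = 59.2014 45.0731 24.8403 0.0000 0.0000 0.0000
step 4: (k=4,j=0): S=39.1302, (K−S)⁺=52.7698, hold=51.2162 ⇒ V=52.7698 exercise | (k=4,j=1): S=56.0375, (K−S)⁺=35.8625, hold=34.3090 ⇒ V=35.8625 exercise | (k=4,j=2): S=80.2500, (K−S)⁺=11.6500, hold=12.1404 ⇒ V=12.1404 continue | (k=4,j=3): S=114.9242, (K−S)⁺=0.0000, hold=0.0000 ⇒ V=0.0000 continue | (k=4,j=4): S=164.5804, (K−S)⁺=0.0000, hold=0.0000 ⇒ V=0.0000 continue  boundary S*=56.0375
step 3: (k=3,j=0): S=46.8269, (K−S)⁺=45.0731, hold=43.5195 ⇒ V=45.0731 exercise | (k=3,j=1): S=67.0597, (K−S)⁺=24.8403, hold=23.5292 ⇒ V=24.8403 exercise | (k=3,j=2): S=96.0347, (K−S)⁺=0.0000, hold=5.9335 ⇒ V=5.9335 continue | (k=3,j=3): S=137.5292, (K−S)⁺=0.0000, hold=0.0000 ⇒ V=0.0000 continue  boundary S*=67.0597
step 2: (k=2,j=0): S=56.0375, (K−S)⁺=35.8625, hold=34.3090 ⇒ V=35.8625 exercise | (k=2,j=1): S=80.2500, (K−S)⁺=11.6500, hold=15.0737 ⇒ V=15.0737 continue | (k=2,j=2): S=114.9242, (K−S)⁺=0.0000, hold=2.9000 ⇒ V=2.9000 continue  boundary S*=56.0375
step 1: (k=1,j=0): S=67.0597, (K−S)⁺=24.8403, hold=24.9792 ⇒ V=24.9792 continue | (k=1,j=1): S=96.0347, (K−S)⁺=0.0000, hold=8.8007 ⇒ V=8.8007 continue  boundary S*=-
step 0: (k=0,j=0): S=80.2500, (K−S)⁺=11.6500, hold=16.5590 ⇒ V=16.5590 continue  boundary S*=-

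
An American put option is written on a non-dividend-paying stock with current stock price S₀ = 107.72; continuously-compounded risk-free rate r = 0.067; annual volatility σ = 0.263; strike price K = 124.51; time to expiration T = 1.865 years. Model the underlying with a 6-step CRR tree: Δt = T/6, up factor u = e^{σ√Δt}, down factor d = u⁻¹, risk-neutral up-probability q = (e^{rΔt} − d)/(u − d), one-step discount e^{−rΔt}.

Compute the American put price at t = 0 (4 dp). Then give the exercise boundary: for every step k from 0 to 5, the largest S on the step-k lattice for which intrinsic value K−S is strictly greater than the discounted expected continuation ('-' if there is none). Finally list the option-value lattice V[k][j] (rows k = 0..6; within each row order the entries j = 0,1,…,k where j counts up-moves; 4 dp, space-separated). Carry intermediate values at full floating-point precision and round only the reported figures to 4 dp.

price = 20.5358
boundary = - 93.0285 80.3408 93.0285 80.3408 93.0285
tree:
20.5358
31.4815 11.8268
44.1692 19.6740 5.4692
55.1265 31.4815 10.1819 1.5868
64.5894 44.1692 18.3465 3.4836 0.0000
72.7617 55.1265 31.4815 7.6479 0.0000 0.0000
79.8195 64.5894 44.1692 16.7900 0.0000 0.0000 0.0000

params: Δt=0.31083 u=1.15792 d=0.86361 q=0.53491 e^(-rΔt)=0.97939
t_6 payoffs: 79.8195 64.5894 44.1692 16.7900 0.0000 0.0000 0.0000
t_5: node(5,0) S=51.7483 payoff=72.7617 vs cont=70.1955 → 72.7617 [stop]  node(5,1) S=69.3835 payoff=55.1265 vs cont=52.5603 → 55.1265 [stop]  node(5,2) S=93.0285 payoff=31.4815 vs cont=28.9152 → 31.4815 [stop]  node(5,3) S=124.7316 payoff=0.0000 vs cont=7.6479 → 7.6479 [wait]  node(5,4) S=167.2387 payoff=0.0000 vs cont=0.0000 → 0.0000 [wait]  node(5,5) S=224.2317 payoff=0.0000 vs cont=0.0000 → 0.0000 [wait]  ⇒ S*(5)=93.0285
t_4: node(4,0) S=59.9206 payoff=64.5894 vs cont=62.0232 → 64.5894 [stop]  node(4,1) S=80.3408 payoff=44.1692 vs cont=41.6030 → 44.1692 [stop]  node(4,2) S=107.7200 payoff=16.7900 vs cont=18.3465 → 18.3465 [wait]  node(4,3) S=144.4297 payoff=0.0000 vs cont=3.4836 → 3.4836 [wait]  node(4,4) S=193.6497 payoff=0.0000 vs cont=0.0000 → 0.0000 [wait]  ⇒ S*(4)=80.3408
t_3: node(3,0) S=69.3835 payoff=55.1265 vs cont=52.5603 → 55.1265 [stop]  node(3,1) S=93.0285 payoff=31.4815 vs cont=29.7307 → 31.4815 [stop]  node(3,2) S=124.7316 payoff=0.0000 vs cont=10.1819 → 10.1819 [wait]  node(3,3) S=167.2387 payoff=0.0000 vs cont=1.5868 → 1.5868 [wait]  ⇒ S*(3)=93.0285
t_2: node(2,0) S=80.3408 payoff=44.1692 vs cont=41.6030 → 44.1692 [stop]  node(2,1) S=107.7200 payoff=16.7900 vs cont=19.6740 → 19.6740 [wait]  node(2,2) S=144.4297 payoff=0.0000 vs cont=5.4692 → 5.4692 [wait]  ⇒ S*(2)=80.3408
t_1: node(1,0) S=93.0285 payoff=31.4815 vs cont=30.4262 → 31.4815 [stop]  node(1,1) S=124.7316 payoff=0.0000 vs cont=11.8268 → 11.8268 [wait]  ⇒ S*(1)=93.0285
t_0: node(0,0) S=107.7200 payoff=16.7900 vs cont=20.5358 → 20.5358 [wait]  ⇒ S*(0)=-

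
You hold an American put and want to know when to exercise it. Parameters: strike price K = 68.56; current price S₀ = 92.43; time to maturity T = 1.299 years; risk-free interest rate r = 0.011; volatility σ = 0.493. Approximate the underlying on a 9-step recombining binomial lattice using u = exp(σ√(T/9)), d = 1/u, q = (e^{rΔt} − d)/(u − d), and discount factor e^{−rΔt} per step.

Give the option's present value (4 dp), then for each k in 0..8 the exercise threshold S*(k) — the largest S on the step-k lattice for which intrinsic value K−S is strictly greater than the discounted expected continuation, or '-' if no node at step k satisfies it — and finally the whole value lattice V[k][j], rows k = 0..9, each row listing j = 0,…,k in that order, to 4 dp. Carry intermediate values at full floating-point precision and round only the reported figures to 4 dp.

params: Δt=0.14433 u=1.20599 d=0.82920 q=0.45753 e^(-rΔt)=0.99841
t_9 payoffs: 51.4309 43.6474 32.3271 15.8629 0.0000 0.0000 0.0000 0.0000 0.0000 0.0000
t_8: node(8,0) S=20.6575 payoff=47.9025 vs cont=47.7938 → 47.9025 [stop]  node(8,1) S=30.0442 payoff=38.5158 vs cont=38.4070 → 38.5158 [stop]  node(8,2) S=43.6964 payoff=24.8636 vs cont=24.7549 → 24.8636 [stop]  node(8,3) S=63.5520 payoff=5.0080 vs cont=8.5915 → 8.5915 [wait]  node(8,4) S=92.4300 payoff=0.0000 vs cont=0.0000 → 0.0000 [wait]  node(8,5) S=134.4302 payoff=0.0000 vs cont=0.0000 → 0.0000 [wait]  node(8,6) S=195.5153 payoff=0.0000 vs cont=0.0000 → 0.0000 [wait]  node(8,7) S=284.3575 payoff=0.0000 vs cont=0.0000 → 0.0000 [wait]  node(8,8) S=413.5695 payoff=0.0000 vs cont=0.0000 → 0.0000 [wait]  ⇒ S*(8)=43.6964
t_7: node(7,0) S=24.9126 payoff=43.6474 vs cont=43.5386 → 43.6474 [stop]  node(7,1) S=36.2329 payoff=32.3271 vs cont=32.2183 → 32.3271 [stop]  node(7,2) S=52.6971 payoff=15.8629 vs cont=17.3910 → 17.3910 [wait]  node(7,3) S=76.6427 payoff=0.0000 vs cont=4.6532 → 4.6532 [wait]  node(7,4) S=111.4692 payoff=0.0000 vs cont=0.0000 → 0.0000 [wait]  node(7,5) S=162.1208 payoff=0.0000 vs cont=0.0000 → 0.0000 [wait]  node(7,6) S=235.7885 payoff=0.0000 vs cont=0.0000 → 0.0000 [wait]  node(7,7) S=342.9309 payoff=0.0000 vs cont=0.0000 → 0.0000 [wait]  ⇒ S*(7)=36.2329
t_6: node(6,0) S=30.0442 payoff=38.5158 vs cont=38.4070 → 38.5158 [stop]  node(6,1) S=43.6964 payoff=24.8636 vs cont=25.4530 → 25.4530 [wait]  node(6,2) S=63.5520 payoff=5.0080 vs cont=11.5448 → 11.5448 [wait]  node(6,3) S=92.4300 payoff=0.0000 vs cont=2.5202 → 2.5202 [wait]  node(6,4) S=134.4302 payoff=0.0000 vs cont=0.0000 → 0.0000 [wait]  node(6,5) S=195.5153 payoff=0.0000 vs cont=0.0000 → 0.0000 [wait]  node(6,6) S=284.3575 payoff=0.0000 vs cont=0.0000 → 0.0000 [wait]  ⇒ S*(6)=30.0442
t_5: node(5,0) S=36.2329 payoff=32.3271 vs cont=32.4875 → 32.4875 [wait]  node(5,1) S=52.6971 payoff=15.8629 vs cont=19.0593 → 19.0593 [wait]  node(5,2) S=76.6427 payoff=0.0000 vs cont=7.4040 → 7.4040 [wait]  node(5,3) S=111.4692 payoff=0.0000 vs cont=1.3650 → 1.3650 [wait]  node(5,4) S=162.1208 payoff=0.0000 vs cont=0.0000 → 0.0000 [wait]  node(5,5) S=235.7885 payoff=0.0000 vs cont=0.0000 → 0.0000 [wait]  ⇒ S*(5)=-
t_4: node(4,0) S=43.6964 payoff=24.8636 vs cont=26.3019 → 26.3019 [wait]  node(4,1) S=63.5520 payoff=5.0080 vs cont=13.7049 → 13.7049 [wait]  node(4,2) S=92.4300 payoff=0.0000 vs cont=4.6336 → 4.6336 [wait]  node(4,3) S=134.4302 payoff=0.0000 vs cont=0.7393 → 0.7393 [wait]  node(4,4) S=195.5153 payoff=0.0000 vs cont=0.0000 → 0.0000 [wait]  ⇒ S*(4)=-
t_3: node(3,0) S=52.6971 payoff=15.8629 vs cont=20.5058 → 20.5058 [wait]  node(3,1) S=76.6427 payoff=0.0000 vs cont=9.5394 → 9.5394 [wait]  node(3,2) S=111.4692 payoff=0.0000 vs cont=2.8473 → 2.8473 [wait]  node(3,3) S=162.1208 payoff=0.0000 vs cont=0.4004 → 0.4004 [wait]  ⇒ S*(3)=-
t_2: node(2,0) S=63.5520 payoff=5.0080 vs cont=15.4638 → 15.4638 [wait]  node(2,1) S=92.4300 payoff=0.0000 vs cont=6.4673 → 6.4673 [wait]  node(2,2) S=134.4302 payoff=0.0000 vs cont=1.7250 → 1.7250 [wait]  ⇒ S*(2)=-
t_1: node(1,0) S=76.6427 payoff=0.0000 vs cont=11.3296 → 11.3296 [wait]  node(1,1) S=111.4692 payoff=0.0000 vs cont=4.2908 → 4.2908 [wait]  ⇒ S*(1)=-
t_0: node(0,0) S=92.4300 payoff=0.0000 vs cont=8.0963 → 8.0963 [wait]  ⇒ S*(0)=-

price = 8.0963
boundary = - - - - - - 30.0442 36.2329 43.6964
tree:
8.0963
11.3296 4.2908
15.4638 6.4673 1.7250
20.5058 9.5394 2.8473 0.4004
26.3019 13.7049 4.6336 0.7393 0.0000
32.4875 19.0593 7.4040 1.3650 0.0000 0.0000
38.5158 25.4530 11.5448 2.5202 0.0000 0.0000 0.0000
43.6474 32.3271 17.3910 4.6532 0.0000 0.0000 0.0000 0.0000
47.9025 38.5158 24.8636 8.5915 0.0000 0.0000 0.0000 0.0000 0.0000
51.4309 43.6474 32.3271 15.8629 0.0000 0.0000 0.0000 0.0000 0.0000 0.0000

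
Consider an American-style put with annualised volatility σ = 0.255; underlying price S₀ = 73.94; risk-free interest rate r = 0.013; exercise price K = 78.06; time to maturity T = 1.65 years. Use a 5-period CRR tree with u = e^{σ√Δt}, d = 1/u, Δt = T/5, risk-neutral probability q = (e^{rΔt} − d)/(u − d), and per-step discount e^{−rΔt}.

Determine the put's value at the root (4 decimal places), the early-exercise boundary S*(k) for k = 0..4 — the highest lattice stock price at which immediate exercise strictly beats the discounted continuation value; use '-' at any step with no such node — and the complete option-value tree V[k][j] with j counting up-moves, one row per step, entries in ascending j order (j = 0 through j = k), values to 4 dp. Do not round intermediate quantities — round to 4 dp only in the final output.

Δt=0.33000  u=1.15776  d=0.86374  q=0.47807  discount=0.99572
step 5 (expiry): payoffs max(K−S,0) = 42.5142 30.4142 14.1952 0.0000 0.0000 0.0000
step 4: (k=4,j=0): S=41.1535, (K−S)⁺=36.9065, hold=36.5724 ⇒ V=36.9065 exercise | (k=4,j=1): S=55.1624, (K−S)⁺=22.8976, hold=22.5635 ⇒ V=22.8976 exercise | (k=4,j=2): S=73.9400, (K−S)⁺=4.1200, hold=7.3773 ⇒ V=7.3773 continue | (k=4,j=3): S=99.1096, (K−S)⁺=0.0000, hold=0.0000 ⇒ V=0.0000 continue | (k=4,j=4): S=132.8472, (K−S)⁺=0.0000, hold=0.0000 ⇒ V=0.0000 continue  boundary S*=55.1624
step 3: (k=3,j=0): S=47.6458, (K−S)⁺=30.4142, hold=30.0800 ⇒ V=30.4142 exercise | (k=3,j=1): S=63.8648, (K−S)⁺=14.1952, hold=15.4116 ⇒ V=15.4116 continue | (k=3,j=2): S=85.6047, (K−S)⁺=0.0000, hold=3.8340 ⇒ V=3.8340 continue | (k=3,j=3): S=114.7451, (K−S)⁺=0.0000, hold=0.0000 ⇒ V=0.0000 continue  boundary S*=47.6458
step 2: (k=2,j=0): S=55.1624, (K−S)⁺=22.8976, hold=23.1425 ⇒ V=23.1425 continue | (k=2,j=1): S=73.9400, (K−S)⁺=4.1200, hold=9.8345 ⇒ V=9.8345 continue | (k=2,j=2): S=99.1096, (K−S)⁺=0.0000, hold=1.9925 ⇒ V=1.9925 continue  boundary S*=-
step 1: (k=1,j=0): S=63.8648, (K−S)⁺=14.1952, hold=16.7085 ⇒ V=16.7085 continue | (k=1,j=1): S=85.6047, (K−S)⁺=0.0000, hold=6.0594 ⇒ V=6.0594 continue  boundary S*=-
step 0: (k=0,j=0): S=73.9400, (K−S)⁺=4.1200, hold=11.5678 ⇒ V=11.5678 continue  boundary S*=-

price = 11.5678
boundary = - - - 47.6458 55.1624
tree:
11.5678
16.7085 6.0594
23.1425 9.8345 1.9925
30.4142 15.4116 3.8340 0.0000
36.9065 22.8976 7.3773 0.0000 0.0000
42.5142 30.4142 14.1952 0.0000 0.0000 0.0000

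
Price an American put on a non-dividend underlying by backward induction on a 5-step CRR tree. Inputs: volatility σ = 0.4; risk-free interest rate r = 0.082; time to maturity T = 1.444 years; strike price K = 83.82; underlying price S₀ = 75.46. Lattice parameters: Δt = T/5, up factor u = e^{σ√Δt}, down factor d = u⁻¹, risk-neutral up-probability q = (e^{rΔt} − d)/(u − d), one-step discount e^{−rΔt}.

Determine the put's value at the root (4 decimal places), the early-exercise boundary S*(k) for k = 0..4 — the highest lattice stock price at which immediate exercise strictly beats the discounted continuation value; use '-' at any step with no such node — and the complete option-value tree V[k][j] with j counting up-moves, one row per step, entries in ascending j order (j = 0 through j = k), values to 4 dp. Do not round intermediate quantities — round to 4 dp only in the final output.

price = 15.4530
boundary = - - 49.0913 60.8640 49.0913
tree:
15.4530
23.6761 8.0262
34.7287 13.8326 2.6443
44.2243 22.9560 5.4346 0.0000
51.8831 34.7287 11.1695 0.0000 0.0000
58.0606 44.2243 22.9560 0.0000 0.0000 0.0000

Δt=0.28880  u=1.23981  d=0.80657  q=0.50178  discount=0.97660
step 5 (expiry): payoffs max(K−S,0) = 58.0606 44.2243 22.9560 0.0000 0.0000 0.0000
step 4: (k=4,j=0): S=31.9369, (K−S)⁺=51.8831, hold=49.9215 ⇒ V=51.8831 exercise | (k=4,j=1): S=49.0913, (K−S)⁺=34.7287, hold=32.7670 ⇒ V=34.7287 exercise | (k=4,j=2): S=75.4600, (K−S)⁺=8.3600, hold=11.1695 ⇒ V=11.1695 continue | (k=4,j=3): S=115.9923, (K−S)⁺=0.0000, hold=0.0000 ⇒ V=0.0000 continue | (k=4,j=4): S=178.2959, (K−S)⁺=0.0000, hold=0.0000 ⇒ V=0.0000 continue  boundary S*=49.0913
step 3: (k=3,j=0): S=39.5957, (K−S)⁺=44.2243, hold=42.2626 ⇒ V=44.2243 exercise | (k=3,j=1): S=60.8640, (K−S)⁺=22.9560, hold=22.3710 ⇒ V=22.9560 exercise | (k=3,j=2): S=93.5563, (K−S)⁺=0.0000, hold=5.4346 ⇒ V=5.4346 continue | (k=3,j=3): S=143.8087, (K−S)⁺=0.0000, hold=0.0000 ⇒ V=0.0000 continue  boundary S*=60.8640
step 2: (k=2,j=0): S=49.0913, (K−S)⁺=34.7287, hold=32.7670 ⇒ V=34.7287 exercise | (k=2,j=1): S=75.4600, (K−S)⁺=8.3600, hold=13.8326 ⇒ V=13.8326 continue | (k=2,j=2): S=115.9923, (K−S)⁺=0.0000, hold=2.6443 ⇒ V=2.6443 continue  boundary S*=49.0913
step 1: (k=1,j=0): S=60.8640, (K−S)⁺=22.9560, hold=23.6761 ⇒ V=23.6761 continue | (k=1,j=1): S=93.5563, (K−S)⁺=0.0000, hold=8.0262 ⇒ V=8.0262 continue  boundary S*=-
step 0: (k=0,j=0): S=75.4600, (K−S)⁺=8.3600, hold=15.4530 ⇒ V=15.4530 continue  boundary S*=-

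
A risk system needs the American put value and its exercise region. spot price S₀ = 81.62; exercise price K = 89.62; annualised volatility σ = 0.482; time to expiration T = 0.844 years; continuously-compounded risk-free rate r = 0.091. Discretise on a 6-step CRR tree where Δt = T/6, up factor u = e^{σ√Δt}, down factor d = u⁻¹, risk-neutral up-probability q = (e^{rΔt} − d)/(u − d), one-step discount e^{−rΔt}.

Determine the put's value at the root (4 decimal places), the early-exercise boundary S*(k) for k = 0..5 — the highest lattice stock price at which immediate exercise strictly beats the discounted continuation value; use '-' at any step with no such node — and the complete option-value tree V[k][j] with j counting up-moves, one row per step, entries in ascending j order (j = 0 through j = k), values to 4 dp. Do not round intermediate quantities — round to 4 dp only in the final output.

Δt=0.14067  u=1.19815  d=0.83462  q=0.49037  discount=0.98728
step 6 (expiry): payoffs max(K−S,0) = 62.0311 50.0145 32.7641 8.0000 0.0000 0.0000 0.0000
step 5: (k=5,j=0): S=33.0556, (K−S)⁺=56.5644, hold=55.4245 ⇒ V=56.5644 exercise | (k=5,j=1): S=47.4532, (K−S)⁺=42.1668, hold=41.0269 ⇒ V=42.1668 exercise | (k=5,j=2): S=68.1218, (K−S)⁺=21.4982, hold=20.3583 ⇒ V=21.4982 exercise | (k=5,j=3): S=97.7928, (K−S)⁺=0.0000, hold=4.0252 ⇒ V=4.0252 continue | (k=5,j=4): S=140.3872, (K−S)⁺=0.0000, hold=0.0000 ⇒ V=0.0000 continue | (k=5,j=5): S=201.5340, (K−S)⁺=0.0000, hold=0.0000 ⇒ V=0.0000 continue  boundary S*=68.1218
step 4: (k=4,j=0): S=39.6055, (K−S)⁺=50.0145, hold=48.8746 ⇒ V=50.0145 exercise | (k=4,j=1): S=56.8559, (K−S)⁺=32.7641, hold=31.6242 ⇒ V=32.7641 exercise | (k=4,j=2): S=81.6200, (K−S)⁺=8.0000, hold=12.7655 ⇒ V=12.7655 continue | (k=4,j=3): S=117.1702, (K−S)⁺=0.0000, hold=2.0253 ⇒ V=2.0253 continue | (k=4,j=4): S=168.2047, (K−S)⁺=0.0000, hold=0.0000 ⇒ V=0.0000 continue  boundary S*=56.8559
step 3: (k=3,j=0): S=47.4532, (K−S)⁺=42.1668, hold=41.0269 ⇒ V=42.1668 exercise | (k=3,j=1): S=68.1218, (K−S)⁺=21.4982, hold=22.6654 ⇒ V=22.6654 continue | (k=3,j=2): S=97.7928, (K−S)⁺=0.0000, hold=7.4035 ⇒ V=7.4035 continue | (k=3,j=3): S=140.3872, (K−S)⁺=0.0000, hold=1.0190 ⇒ V=1.0190 continue  boundary S*=47.4532
step 2: (k=2,j=0): S=56.8559, (K−S)⁺=32.7641, hold=32.1893 ⇒ V=32.7641 exercise | (k=2,j=1): S=81.6200, (K−S)⁺=8.0000, hold=14.9884 ⇒ V=14.9884 continue | (k=2,j=2): S=117.1702, (K−S)⁺=0.0000, hold=4.2184 ⇒ V=4.2184 continue  boundary S*=56.8559
step 1: (k=1,j=0): S=68.1218, (K−S)⁺=21.4982, hold=23.7416 ⇒ V=23.7416 continue | (k=1,j=1): S=97.7928, (K−S)⁺=0.0000, hold=9.5837 ⇒ V=9.5837 continue  boundary S*=-
step 0: (k=0,j=0): S=81.6200, (K−S)⁺=8.0000, hold=16.5853 ⇒ V=16.5853 continue  boundary S*=-

price = 16.5853
boundary = - - 56.8559 47.4532 56.8559 68.1218
tree:
16.5853
23.7416 9.5837
32.7641 14.9884 4.2184
42.1668 22.6654 7.4035 1.0190
50.0145 32.7641 12.7655 2.0253 0.0000
56.5644 42.1668 21.4982 4.0252 0.0000 0.0000
62.0311 50.0145 32.7641 8.0000 0.0000 0.0000 0.0000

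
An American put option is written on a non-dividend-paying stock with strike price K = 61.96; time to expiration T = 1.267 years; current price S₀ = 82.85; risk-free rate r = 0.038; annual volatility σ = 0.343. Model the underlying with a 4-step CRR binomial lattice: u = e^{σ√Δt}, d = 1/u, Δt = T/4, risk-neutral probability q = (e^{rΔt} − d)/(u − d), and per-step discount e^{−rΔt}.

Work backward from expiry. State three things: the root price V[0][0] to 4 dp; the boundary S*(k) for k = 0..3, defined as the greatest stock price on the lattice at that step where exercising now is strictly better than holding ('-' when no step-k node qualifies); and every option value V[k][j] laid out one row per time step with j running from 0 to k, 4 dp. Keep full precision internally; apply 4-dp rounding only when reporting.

params: Δt=0.31675 u=1.21293 d=0.82445 q=0.48306 e^(-rΔt)=0.98804
t_4 payoffs: 23.6825 5.6458 0.0000 0.0000 0.0000
t_3: node(3,0) S=46.4281 payoff=15.5319 vs cont=14.7906 → 15.5319 [stop]  node(3,1) S=68.3054 payoff=0.0000 vs cont=2.8836 → 2.8836 [wait]  node(3,2) S=100.4916 payoff=0.0000 vs cont=0.0000 → 0.0000 [wait]  node(3,3) S=147.8441 payoff=0.0000 vs cont=0.0000 → 0.0000 [wait]  ⇒ S*(3)=46.4281
t_2: node(2,0) S=56.3142 payoff=5.6458 vs cont=9.3093 → 9.3093 [wait]  node(2,1) S=82.8500 payoff=0.0000 vs cont=1.4728 → 1.4728 [wait]  node(2,2) S=121.8897 payoff=0.0000 vs cont=0.0000 → 0.0000 [wait]  ⇒ S*(2)=-
t_1: node(1,0) S=68.3054 payoff=0.0000 vs cont=5.4577 → 5.4577 [wait]  node(1,1) S=100.4916 payoff=0.0000 vs cont=0.7523 → 0.7523 [wait]  ⇒ S*(1)=-
t_0: node(0,0) S=82.8500 payoff=0.0000 vs cont=3.1466 → 3.1466 [wait]  ⇒ S*(0)=-

price = 3.1466
boundary = - - - 46.4281
tree:
3.1466
5.4577 0.7523
9.3093 1.4728 0.0000
15.5319 2.8836 0.0000 0.0000
23.6825 5.6458 0.0000 0.0000 0.0000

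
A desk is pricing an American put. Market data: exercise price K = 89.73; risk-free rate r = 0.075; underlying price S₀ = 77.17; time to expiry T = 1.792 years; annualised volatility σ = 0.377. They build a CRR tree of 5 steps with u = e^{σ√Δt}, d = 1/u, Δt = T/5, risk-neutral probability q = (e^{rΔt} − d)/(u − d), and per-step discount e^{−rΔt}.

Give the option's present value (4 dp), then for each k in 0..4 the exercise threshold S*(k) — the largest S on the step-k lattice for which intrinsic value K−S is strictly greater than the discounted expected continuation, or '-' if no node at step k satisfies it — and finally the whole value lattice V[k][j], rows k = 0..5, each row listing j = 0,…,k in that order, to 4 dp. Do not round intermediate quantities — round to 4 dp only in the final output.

price = 18.3512
boundary = - 61.5786 49.1372 61.5786 49.1372
tree:
18.3512
28.1514 9.6861
40.5928 16.8244 3.1755
50.5204 28.1514 6.5722 0.0000
58.4423 40.5928 13.6021 0.0000 0.0000
64.7637 50.5204 28.1514 0.0000 0.0000 0.0000

Δt=0.35840, u=1.25320, d=0.79796, q=0.50366, disc=e^(-rΔt)=0.97348
k=5 terminal: V=max(K-S,0) → 64.7637 50.5204 28.1514 0.0000 0.0000 0.0000
k=4: j=0 S=31.2877 intr=58.4423 cont=56.0625 V=58.4423[EX]; j=1 S=49.1372 intr=40.5928 cont=38.2129 V=40.5928[EX]; j=2 S=77.1700 intr=12.5600 cont=13.6021 V=13.6021[hold]; j=3 S=121.1954 intr=0.0000 cont=0.0000 V=0.0000[hold]; j=4 S=190.3373 intr=0.0000 cont=0.0000 V=0.0000[hold]  S*(4)=49.1372
k=3: j=0 S=39.2096 intr=50.5204 cont=48.1406 V=50.5204[EX]; j=1 S=61.5786 intr=28.1514 cont=26.2825 V=28.1514[EX]; j=2 S=96.7091 intr=0.0000 cont=6.5722 V=6.5722[hold]; j=3 S=151.8816 intr=0.0000 cont=0.0000 V=0.0000[hold]  S*(3)=61.5786
k=2: j=0 S=49.1372 intr=40.5928 cont=38.2129 V=40.5928[EX]; j=1 S=77.1700 intr=12.5600 cont=16.8244 V=16.8244[hold]; j=2 S=121.1954 intr=0.0000 cont=3.1755 V=3.1755[hold]  S*(2)=49.1372
k=1: j=0 S=61.5786 intr=28.1514 cont=27.8625 V=28.1514[EX]; j=1 S=96.7091 intr=0.0000 cont=9.6861 V=9.6861[hold]  S*(1)=61.5786
k=0: j=0 S=77.1700 intr=12.5600 cont=18.3512 V=18.3512[hold]  S*(0)=-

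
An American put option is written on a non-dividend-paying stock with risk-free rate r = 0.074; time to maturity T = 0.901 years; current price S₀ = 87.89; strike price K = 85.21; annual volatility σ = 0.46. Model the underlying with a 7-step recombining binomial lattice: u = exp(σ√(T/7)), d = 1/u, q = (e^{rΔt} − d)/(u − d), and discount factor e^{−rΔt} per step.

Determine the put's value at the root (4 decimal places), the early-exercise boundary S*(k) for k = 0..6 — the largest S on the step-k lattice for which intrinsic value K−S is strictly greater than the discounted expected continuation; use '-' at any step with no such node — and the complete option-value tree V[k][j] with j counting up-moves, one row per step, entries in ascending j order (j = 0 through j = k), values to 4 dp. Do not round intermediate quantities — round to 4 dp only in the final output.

params: Δt=0.12871 u=1.17943 d=0.84787 q=0.48770 e^(-rΔt)=0.99052
t_7 payoffs: 57.5260 46.6999 31.6401 10.6911 0.0000 0.0000 0.0000 0.0000
t_6: node(6,0) S=32.6514 payoff=52.5586 vs cont=51.7509 → 52.5586 [stop]  node(6,1) S=45.4200 payoff=39.7900 vs cont=38.9822 → 39.7900 [stop]  node(6,2) S=63.1820 payoff=22.0280 vs cont=21.2202 → 22.0280 [stop]  node(6,3) S=87.8900 payoff=0.0000 vs cont=5.4251 → 5.4251 [wait]  node(6,4) S=122.2603 payoff=0.0000 vs cont=0.0000 → 0.0000 [wait]  node(6,5) S=170.0715 payoff=0.0000 vs cont=0.0000 → 0.0000 [wait]  node(6,6) S=236.5797 payoff=0.0000 vs cont=0.0000 → 0.0000 [wait]  ⇒ S*(6)=63.1820
t_5: node(5,0) S=38.5101 payoff=46.6999 vs cont=45.8922 → 46.6999 [stop]  node(5,1) S=53.5699 payoff=31.6401 vs cont=30.8324 → 31.6401 [stop]  node(5,2) S=74.5189 payoff=10.6911 vs cont=13.7987 → 13.7987 [wait]  node(5,3) S=103.6603 payoff=0.0000 vs cont=2.7530 → 2.7530 [wait]  node(5,4) S=144.1977 payoff=0.0000 vs cont=0.0000 → 0.0000 [wait]  node(5,5) S=200.5878 payoff=0.0000 vs cont=0.0000 → 0.0000 [wait]  ⇒ S*(5)=53.5699
t_4: node(4,0) S=45.4200 payoff=39.7900 vs cont=38.9822 → 39.7900 [stop]  node(4,1) S=63.1820 payoff=22.0280 vs cont=22.7214 → 22.7214 [wait]  node(4,2) S=87.8900 payoff=0.0000 vs cont=8.3320 → 8.3320 [wait]  node(4,3) S=122.2603 payoff=0.0000 vs cont=1.3970 → 1.3970 [wait]  node(4,4) S=170.0715 payoff=0.0000 vs cont=0.0000 → 0.0000 [wait]  ⇒ S*(4)=45.4200
t_3: node(3,0) S=53.5699 payoff=31.6401 vs cont=31.1674 → 31.6401 [stop]  node(3,1) S=74.5189 payoff=10.6911 vs cont=15.5548 → 15.5548 [wait]  node(3,2) S=103.6603 payoff=0.0000 vs cont=4.9029 → 4.9029 [wait]  node(3,3) S=144.1977 payoff=0.0000 vs cont=0.7089 → 0.7089 [wait]  ⇒ S*(3)=53.5699
t_2: node(2,0) S=63.1820 payoff=22.0280 vs cont=23.5698 → 23.5698 [wait]  node(2,1) S=87.8900 payoff=0.0000 vs cont=10.2617 → 10.2617 [wait]  node(2,2) S=122.2603 payoff=0.0000 vs cont=2.8304 → 2.8304 [wait]  ⇒ S*(2)=-
t_1: node(1,0) S=74.5189 payoff=10.6911 vs cont=16.9175 → 16.9175 [wait]  node(1,1) S=103.6603 payoff=0.0000 vs cont=6.5745 → 6.5745 [wait]  ⇒ S*(1)=-
t_0: node(0,0) S=87.8900 payoff=0.0000 vs cont=11.7607 → 11.7607 [wait]  ⇒ S*(0)=-

price = 11.7607
boundary = - - - 53.5699 45.4200 53.5699 63.1820
tree:
11.7607
16.9175 6.5745
23.5698 10.2617 2.8304
31.6401 15.5548 4.9029 0.7089
39.7900 22.7214 8.3320 1.3970 0.0000
46.6999 31.6401 13.7987 2.7530 0.0000 0.0000
52.5586 39.7900 22.0280 5.4251 0.0000 0.0000 0.0000
57.5260 46.6999 31.6401 10.6911 0.0000 0.0000 0.0000 0.0000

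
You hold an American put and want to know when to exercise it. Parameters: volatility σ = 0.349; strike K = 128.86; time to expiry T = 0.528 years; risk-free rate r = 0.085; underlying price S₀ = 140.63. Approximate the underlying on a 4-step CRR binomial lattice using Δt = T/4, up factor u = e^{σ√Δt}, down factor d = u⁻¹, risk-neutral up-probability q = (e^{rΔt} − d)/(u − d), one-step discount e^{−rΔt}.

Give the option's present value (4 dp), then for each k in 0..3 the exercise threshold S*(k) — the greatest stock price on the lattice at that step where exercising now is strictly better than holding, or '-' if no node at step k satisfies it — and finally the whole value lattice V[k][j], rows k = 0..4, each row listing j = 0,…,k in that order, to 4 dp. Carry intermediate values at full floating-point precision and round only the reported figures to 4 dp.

price = 7.0185
boundary = - - - 96.1335
tree:
7.0185
12.2433 2.2073
20.5892 4.5809 0.0000
32.7265 9.5070 0.0000 0.0000
44.1748 19.7304 0.0000 0.0000 0.0000

Δt=0.13200, u=1.13519, d=0.88091, q=0.51272, disc=e^(-rΔt)=0.98884
k=4 terminal: V=max(K-S,0) → 44.1748 19.7304 0.0000 0.0000 0.0000
k=3: j=0 S=96.1335 intr=32.7265 cont=31.2887 V=32.7265[EX]; j=1 S=123.8826 intr=4.9774 cont=9.5070 V=9.5070[hold]; j=2 S=159.6414 intr=0.0000 cont=0.0000 V=0.0000[hold]; j=3 S=205.7221 intr=0.0000 cont=0.0000 V=0.0000[hold]  S*(3)=96.1335
k=2: j=0 S=109.1296 intr=19.7304 cont=20.5892 V=20.5892[hold]; j=1 S=140.6300 intr=0.0000 cont=4.5809 V=4.5809[hold]; j=2 S=181.2230 intr=0.0000 cont=0.0000 V=0.0000[hold]  S*(2)=-
k=1: j=0 S=123.8826 intr=4.9774 cont=12.2433 V=12.2433[hold]; j=1 S=159.6414 intr=0.0000 cont=2.2073 V=2.2073[hold]  S*(1)=-
k=0: j=0 S=140.6300 intr=0.0000 cont=7.0185 V=7.0185[hold]  S*(0)=-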